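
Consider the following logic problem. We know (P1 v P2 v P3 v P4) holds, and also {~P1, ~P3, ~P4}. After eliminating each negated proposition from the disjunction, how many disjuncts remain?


Original disjuncts (4): P1, P2, P3, P4
Negated (eliminate): ~P1, ~P3, ~P4
Remaining disjuncts: P2
Count = 4 - 3 = 1

1


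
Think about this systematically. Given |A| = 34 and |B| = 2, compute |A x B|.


The Cartesian product A x B contains all ordered pairs (a, b).
|A x B| = |A| * |B| = 34 * 2 = 68

68


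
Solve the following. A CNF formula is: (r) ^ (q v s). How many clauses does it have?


A CNF formula is a conjunction of clauses.
Clauses are separated by ^.
Counting the conjuncts: 2 clauses.

2


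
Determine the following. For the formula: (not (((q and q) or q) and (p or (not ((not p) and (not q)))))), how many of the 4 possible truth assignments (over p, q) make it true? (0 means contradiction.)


Check all 4 assignments:
p=0, q=0: 1
p=0, q=1: 0
p=1, q=0: 1
p=1, q=1: 0
Count of True = 2

2


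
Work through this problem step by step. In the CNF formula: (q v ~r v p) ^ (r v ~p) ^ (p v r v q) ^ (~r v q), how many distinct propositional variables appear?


Identify each variable that appears in the formula.
Variables found: p, q, r
Count = 3

3


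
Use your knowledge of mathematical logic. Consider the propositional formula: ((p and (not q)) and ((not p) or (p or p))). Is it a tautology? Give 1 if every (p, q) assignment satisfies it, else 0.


Check all 4 assignments:
p=0, q=0: 0
p=0, q=1: 0
p=1, q=0: 1
p=1, q=1: 0
Satisfying count = 1/4.
Tautology iff count = 4: no.

0


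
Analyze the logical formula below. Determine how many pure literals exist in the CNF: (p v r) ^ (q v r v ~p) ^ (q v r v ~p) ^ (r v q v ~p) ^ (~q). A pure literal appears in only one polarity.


Check each variable for pure literal status:
p: mixed (not pure)
q: mixed (not pure)
r: pure positive
Pure literal count = 1

1


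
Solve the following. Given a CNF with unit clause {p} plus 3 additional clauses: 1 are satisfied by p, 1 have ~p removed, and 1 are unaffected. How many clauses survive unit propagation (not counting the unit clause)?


Satisfied (removed): 1
Shortened (remain): 1
Unchanged (remain): 1
Remaining = 1 + 1 = 2

2


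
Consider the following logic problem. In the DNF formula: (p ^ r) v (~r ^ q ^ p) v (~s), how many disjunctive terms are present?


A DNF formula is a disjunction of terms (conjunctions).
Terms are separated by v.
Counting the disjuncts: 3 terms.

3


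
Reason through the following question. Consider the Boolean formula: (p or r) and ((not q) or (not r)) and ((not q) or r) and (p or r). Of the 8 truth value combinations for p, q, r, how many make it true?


Evaluate all 8 assignments for p, q, r:
p=0, q=0, r=0: 0
p=0, q=0, r=1: 1
p=0, q=1, r=0: 0
p=0, q=1, r=1: 0
p=1, q=0, r=0: 1
p=1, q=0, r=1: 1
p=1, q=1, r=0: 0
p=1, q=1, r=1: 0
Satisfying count = 3

3


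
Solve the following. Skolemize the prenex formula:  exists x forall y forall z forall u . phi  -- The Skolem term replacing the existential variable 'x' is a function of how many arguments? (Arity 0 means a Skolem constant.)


Quantifier prefix: exists x forall y forall z forall u
'x' is existentially quantified at position 1.
No universal quantifiers precede it.
Skolem function arity = 0 (a Skolem constant)

0


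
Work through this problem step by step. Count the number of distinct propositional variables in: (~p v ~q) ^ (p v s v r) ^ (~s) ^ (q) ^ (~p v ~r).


Identify each variable that appears in the formula.
Variables found: p, q, r, s
Count = 4

4


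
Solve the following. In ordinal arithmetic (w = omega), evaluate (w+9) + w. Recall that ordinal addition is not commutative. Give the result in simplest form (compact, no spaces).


Compute (w+9) + w.
Ordinal + is associative but NOT commutative; for finite n>0, n + w = w but w + n stays w+n.
(w+9) + w = w + (9+w) = w + w = w*2 (the finite tail 9 is absorbed by the right w).
Result = w*2

w*2


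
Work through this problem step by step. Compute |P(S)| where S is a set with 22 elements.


The power set of a set with n elements has 2^n elements.
|P(S)| = 2^22 = 4194304

4194304


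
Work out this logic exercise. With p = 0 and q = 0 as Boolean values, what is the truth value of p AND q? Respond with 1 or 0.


p = 0, q = 0
Operation: p AND q
Evaluate: 0 AND 0 = 0

0


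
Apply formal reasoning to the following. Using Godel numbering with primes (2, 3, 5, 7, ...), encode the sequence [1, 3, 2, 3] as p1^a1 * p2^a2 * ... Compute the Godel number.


Encode each element as an exponent of the corresponding prime:
  2^1 = 2
  3^3 = 27
  5^2 = 25
  7^3 = 343
Product = 2 * 27 * 25 * 343 = 463050

463050


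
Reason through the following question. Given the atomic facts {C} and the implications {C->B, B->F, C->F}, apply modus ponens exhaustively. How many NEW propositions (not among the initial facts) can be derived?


Initial facts: {C}
Apply modus ponens to closure:
  C and C->B  =>  B
  B and B->F  =>  F
Final known: {B, C, F}
New propositions: {B, F}
Count = 2

2


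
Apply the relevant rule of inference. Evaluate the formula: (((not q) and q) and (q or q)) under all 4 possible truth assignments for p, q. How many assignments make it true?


Check all 4 assignments:
p=0, q=0: 0
p=0, q=1: 0
p=1, q=0: 0
p=1, q=1: 0
Count of True = 0

0


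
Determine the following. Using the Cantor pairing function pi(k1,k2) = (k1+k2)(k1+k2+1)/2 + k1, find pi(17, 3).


k1 + k2 = 20
(k1+k2)(k1+k2+1)/2 = 20 * 21 / 2 = 210
pi = 210 + 17 = 227

227


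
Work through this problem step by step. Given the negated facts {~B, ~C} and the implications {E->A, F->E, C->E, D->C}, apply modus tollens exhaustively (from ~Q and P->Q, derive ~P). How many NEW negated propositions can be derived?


Initial negated facts: {~B, ~C}
Apply modus tollens to closure:
  ~C and D->C  =>  ~D
Final negated: {~B, ~C, ~D}
New negations: {~D}
Count = 1

1


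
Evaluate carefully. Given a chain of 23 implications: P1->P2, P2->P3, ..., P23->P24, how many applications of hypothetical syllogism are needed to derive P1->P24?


With 23 implications in a chain connecting 24 propositions:
P1->P2, P2->P3, ..., P23->P24
Steps needed = (number of implications) - 1 = 23 - 1 = 22

22


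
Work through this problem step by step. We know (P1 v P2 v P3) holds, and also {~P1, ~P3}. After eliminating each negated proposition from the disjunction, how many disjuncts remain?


Original disjuncts (3): P1, P2, P3
Negated (eliminate): ~P1, ~P3
Remaining disjuncts: P2
Count = 3 - 2 = 1

1


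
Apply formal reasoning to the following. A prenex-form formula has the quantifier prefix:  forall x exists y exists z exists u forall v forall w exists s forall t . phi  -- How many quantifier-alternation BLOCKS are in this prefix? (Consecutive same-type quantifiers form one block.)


Quantifier-type sequence: A E E E A A E A  (A=forall, E=exists)
Group into maximal same-type runs:
  Ax1 | Ex3 | Ax2 | Ex1 | Ax1
Number of blocks = 5

5


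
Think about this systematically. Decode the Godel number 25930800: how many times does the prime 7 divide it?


Factorize 25930800 by dividing by 7 repeatedly.
Division steps: 7 divides 25930800 exactly 4 time(s).
Exponent of 7 = 4

4


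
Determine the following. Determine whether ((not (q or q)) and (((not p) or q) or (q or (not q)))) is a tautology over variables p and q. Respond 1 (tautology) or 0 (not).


Check all 4 assignments:
p=0, q=0: 1
p=0, q=1: 0
p=1, q=0: 1
p=1, q=1: 0
Satisfying count = 2/4.
Tautology iff count = 4: no.

0


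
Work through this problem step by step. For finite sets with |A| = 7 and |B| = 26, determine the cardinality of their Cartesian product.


The Cartesian product A x B contains all ordered pairs (a, b).
|A x B| = |A| * |B| = 7 * 26 = 182

182


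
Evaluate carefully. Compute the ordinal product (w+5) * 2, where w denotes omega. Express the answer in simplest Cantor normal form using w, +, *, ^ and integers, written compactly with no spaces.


Compute (w+5) * 2.
Ordinal * is associative and left-distributive over +, but NOT commutative; for finite n>1, n*w = w but w*n stays w*n.
(w+5) * 2 = (w+5) repeated 2 times. Each intermediate +5 is absorbed by the following w; only the last survives: w*2+5.
Result = w*2+5

w*2+5


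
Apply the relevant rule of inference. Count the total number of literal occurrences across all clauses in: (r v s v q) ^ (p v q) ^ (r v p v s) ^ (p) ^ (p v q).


Counting literals in each clause:
Clause 1: 3 literal(s)
Clause 2: 2 literal(s)
Clause 3: 3 literal(s)
Clause 4: 1 literal(s)
Clause 5: 2 literal(s)
Total = 11

11


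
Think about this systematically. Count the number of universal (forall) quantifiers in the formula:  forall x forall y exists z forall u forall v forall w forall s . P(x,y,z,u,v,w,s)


Quantifier prefix: forall x forall y exists z forall u forall v forall w forall s
Mark each quantifier type:
  U U E U U U U
Universal count = 6, Existential count = 1
Asked for universal (forall) quantifiers: 6

6


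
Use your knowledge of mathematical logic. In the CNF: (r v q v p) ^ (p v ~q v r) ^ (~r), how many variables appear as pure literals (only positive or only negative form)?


Check each variable for pure literal status:
p: pure positive
q: mixed (not pure)
r: mixed (not pure)
Pure literal count = 1

1


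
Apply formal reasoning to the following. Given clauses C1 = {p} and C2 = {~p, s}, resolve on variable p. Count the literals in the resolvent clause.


Remove p from C1 and ~p from C2.
C1 remainder: {}
C2 remainder: {s}
Union (resolvent): {s}
Resolvent has 1 literal(s).

1


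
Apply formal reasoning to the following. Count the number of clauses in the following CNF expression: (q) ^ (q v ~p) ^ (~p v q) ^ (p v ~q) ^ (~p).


A CNF formula is a conjunction of clauses.
Clauses are separated by ^.
Counting the conjuncts: 5 clauses.

5


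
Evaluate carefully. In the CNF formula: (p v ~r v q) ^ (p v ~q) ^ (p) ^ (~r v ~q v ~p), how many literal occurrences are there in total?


Counting literals in each clause:
Clause 1: 3 literal(s)
Clause 2: 2 literal(s)
Clause 3: 1 literal(s)
Clause 4: 3 literal(s)
Total = 9

9


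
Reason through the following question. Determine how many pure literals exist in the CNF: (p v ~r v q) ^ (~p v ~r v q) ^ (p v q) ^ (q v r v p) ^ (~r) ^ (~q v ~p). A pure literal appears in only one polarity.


Check each variable for pure literal status:
p: mixed (not pure)
q: mixed (not pure)
r: mixed (not pure)
Pure literal count = 0

0


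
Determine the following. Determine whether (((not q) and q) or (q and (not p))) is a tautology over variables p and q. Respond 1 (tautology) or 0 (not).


Check all 4 assignments:
p=0, q=0: 0
p=0, q=1: 1
p=1, q=0: 0
p=1, q=1: 0
Satisfying count = 1/4.
Tautology iff count = 4: no.

0


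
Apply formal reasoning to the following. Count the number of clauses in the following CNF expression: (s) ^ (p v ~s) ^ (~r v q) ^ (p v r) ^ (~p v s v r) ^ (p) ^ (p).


A CNF formula is a conjunction of clauses.
Clauses are separated by ^.
Counting the conjuncts: 7 clauses.

7


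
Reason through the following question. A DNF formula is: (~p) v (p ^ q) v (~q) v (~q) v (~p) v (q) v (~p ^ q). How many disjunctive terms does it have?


A DNF formula is a disjunction of terms (conjunctions).
Terms are separated by v.
Counting the disjuncts: 7 terms.

7


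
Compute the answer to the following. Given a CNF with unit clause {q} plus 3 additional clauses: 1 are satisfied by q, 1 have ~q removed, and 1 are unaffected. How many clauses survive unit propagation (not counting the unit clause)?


Satisfied (removed): 1
Shortened (remain): 1
Unchanged (remain): 1
Remaining = 1 + 1 = 2

2


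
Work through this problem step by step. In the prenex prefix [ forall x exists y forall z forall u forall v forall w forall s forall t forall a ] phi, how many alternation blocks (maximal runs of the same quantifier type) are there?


Quantifier-type sequence: A E A A A A A A A  (A=forall, E=exists)
Group into maximal same-type runs:
  Ax1 | Ex1 | Ax7
Number of blocks = 3

3


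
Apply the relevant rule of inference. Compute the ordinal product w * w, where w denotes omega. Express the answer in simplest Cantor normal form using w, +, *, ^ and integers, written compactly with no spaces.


Compute w * w.
Ordinal * is associative and left-distributive over +, but NOT commutative; for finite n>1, n*w = w but w*n stays w*n.
w * w = w^2 by definition.
Result = w^2

w^2


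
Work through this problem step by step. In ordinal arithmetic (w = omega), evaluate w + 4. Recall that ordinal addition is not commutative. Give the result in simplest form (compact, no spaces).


Compute w + 4.
Ordinal + is associative but NOT commutative; for finite n>0, n + w = w but w + n stays w+n.
w + 4 is already in normal form (a successor ordinal beyond w).
Result = w+4

w+4


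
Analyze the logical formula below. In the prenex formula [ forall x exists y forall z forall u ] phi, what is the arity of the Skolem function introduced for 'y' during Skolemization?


Quantifier prefix: forall x exists y forall z forall u
'y' is existentially quantified at position 2.
Universal variables preceding it: x
Skolem function arity = 1

1


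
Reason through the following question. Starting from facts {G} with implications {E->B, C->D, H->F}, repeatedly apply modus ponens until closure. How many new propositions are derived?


Initial facts: {G}
Apply modus ponens to closure:
  (no implication fires)
Final known: {G}
New propositions: {(none)}
Count = 0

0


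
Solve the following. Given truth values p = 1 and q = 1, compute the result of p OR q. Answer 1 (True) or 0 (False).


p = 1, q = 1
Operation: p OR q
Evaluate: 1 OR 1 = 1

1


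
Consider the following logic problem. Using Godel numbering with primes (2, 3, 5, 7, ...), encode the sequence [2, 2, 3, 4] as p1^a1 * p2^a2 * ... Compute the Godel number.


Encode each element as an exponent of the corresponding prime:
  2^2 = 4
  3^2 = 9
  5^3 = 125
  7^4 = 2401
Product = 4 * 9 * 125 * 2401 = 10804500

10804500


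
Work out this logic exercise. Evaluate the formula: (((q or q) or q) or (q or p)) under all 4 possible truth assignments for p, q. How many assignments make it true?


Check all 4 assignments:
p=0, q=0: 0
p=0, q=1: 1
p=1, q=0: 1
p=1, q=1: 1
Count of True = 3

3


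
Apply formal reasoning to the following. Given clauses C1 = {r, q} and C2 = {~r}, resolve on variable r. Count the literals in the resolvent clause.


Remove r from C1 and ~r from C2.
C1 remainder: {q}
C2 remainder: {}
Union (resolvent): {q}
Resolvent has 1 literal(s).

1


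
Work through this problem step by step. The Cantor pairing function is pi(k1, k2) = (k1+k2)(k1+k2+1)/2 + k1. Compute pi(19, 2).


k1 + k2 = 21
(k1+k2)(k1+k2+1)/2 = 21 * 22 / 2 = 231
pi = 231 + 19 = 250

250


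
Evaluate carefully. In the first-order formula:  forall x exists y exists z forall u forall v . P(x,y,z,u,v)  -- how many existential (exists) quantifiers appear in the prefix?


Quantifier prefix: forall x exists y exists z forall u forall v
Mark each quantifier type:
  U E E U U
Universal count = 3, Existential count = 2
Asked for existential (exists) quantifiers: 2

2


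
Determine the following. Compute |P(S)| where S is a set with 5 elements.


The power set of a set with n elements has 2^n elements.
|P(S)| = 2^5 = 32

32


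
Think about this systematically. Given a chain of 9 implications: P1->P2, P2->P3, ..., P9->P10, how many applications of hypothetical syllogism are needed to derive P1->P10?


With 9 implications in a chain connecting 10 propositions:
P1->P2, P2->P3, ..., P9->P10
Steps needed = (number of implications) - 1 = 9 - 1 = 8

8


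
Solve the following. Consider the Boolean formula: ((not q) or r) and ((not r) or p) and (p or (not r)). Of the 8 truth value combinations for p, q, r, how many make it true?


Evaluate all 8 assignments for p, q, r:
p=0, q=0, r=0: 1
p=0, q=0, r=1: 0
p=0, q=1, r=0: 0
p=0, q=1, r=1: 0
p=1, q=0, r=0: 1
p=1, q=0, r=1: 1
p=1, q=1, r=0: 0
p=1, q=1, r=1: 1
Satisfying count = 4

4


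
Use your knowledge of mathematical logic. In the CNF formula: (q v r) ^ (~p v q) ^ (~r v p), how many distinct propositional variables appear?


Identify each variable that appears in the formula.
Variables found: p, q, r
Count = 3

3


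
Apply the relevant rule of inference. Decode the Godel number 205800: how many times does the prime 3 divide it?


Factorize 205800 by dividing by 3 repeatedly.
Division steps: 3 divides 205800 exactly 1 time(s).
Exponent of 3 = 1

1


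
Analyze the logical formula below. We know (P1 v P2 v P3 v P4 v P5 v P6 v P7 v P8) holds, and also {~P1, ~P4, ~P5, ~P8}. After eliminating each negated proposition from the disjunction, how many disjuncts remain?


Original disjuncts (8): P1, P2, P3, P4, P5, P6, P7, P8
Negated (eliminate): ~P1, ~P4, ~P5, ~P8
Remaining disjuncts: P2, P3, P6, P7
Count = 8 - 4 = 4

4


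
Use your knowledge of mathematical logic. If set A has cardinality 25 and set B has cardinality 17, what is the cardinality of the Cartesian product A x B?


The Cartesian product A x B contains all ordered pairs (a, b).
|A x B| = |A| * |B| = 25 * 17 = 425

425


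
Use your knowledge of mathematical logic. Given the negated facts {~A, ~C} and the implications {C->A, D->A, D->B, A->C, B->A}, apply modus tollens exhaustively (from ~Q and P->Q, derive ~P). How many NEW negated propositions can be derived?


Initial negated facts: {~A, ~C}
Apply modus tollens to closure:
  ~A and D->A  =>  ~D
  ~A and B->A  =>  ~B
Final negated: {~A, ~B, ~C, ~D}
New negations: {~B, ~D}
Count = 2

2


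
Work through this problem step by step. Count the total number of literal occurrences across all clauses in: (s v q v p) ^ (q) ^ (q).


Counting literals in each clause:
Clause 1: 3 literal(s)
Clause 2: 1 literal(s)
Clause 3: 1 literal(s)
Total = 5

5


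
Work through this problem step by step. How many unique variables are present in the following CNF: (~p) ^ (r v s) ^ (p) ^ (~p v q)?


Identify each variable that appears in the formula.
Variables found: p, q, r, s
Count = 4

4


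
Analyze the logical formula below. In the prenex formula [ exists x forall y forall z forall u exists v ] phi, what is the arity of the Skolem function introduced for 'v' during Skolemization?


Quantifier prefix: exists x forall y forall z forall u exists v
'v' is existentially quantified at position 5.
Universal variables preceding it: y, z, u
Skolem function arity = 3

3


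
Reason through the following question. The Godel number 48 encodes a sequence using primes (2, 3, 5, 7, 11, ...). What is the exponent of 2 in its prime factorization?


Factorize 48 by dividing by 2 repeatedly.
Division steps: 2 divides 48 exactly 4 time(s).
Exponent of 2 = 4

4


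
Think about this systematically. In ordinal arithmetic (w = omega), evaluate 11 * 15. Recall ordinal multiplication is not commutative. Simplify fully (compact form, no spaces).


Compute 11 * 15.
Ordinal * is associative and left-distributive over +, but NOT commutative; for finite n>1, n*w = w but w*n stays w*n.
Both finite; ordinal * agrees with natural *: 11 * 15 = 165.
Result = 165

165


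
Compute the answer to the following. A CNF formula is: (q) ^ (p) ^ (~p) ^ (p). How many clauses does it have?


A CNF formula is a conjunction of clauses.
Clauses are separated by ^.
Counting the conjuncts: 4 clauses.

4


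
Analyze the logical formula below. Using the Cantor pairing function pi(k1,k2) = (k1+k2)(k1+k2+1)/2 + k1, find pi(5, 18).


k1 + k2 = 23
(k1+k2)(k1+k2+1)/2 = 23 * 24 / 2 = 276
pi = 276 + 5 = 281

281


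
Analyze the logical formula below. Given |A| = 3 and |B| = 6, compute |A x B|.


The Cartesian product A x B contains all ordered pairs (a, b).
|A x B| = |A| * |B| = 3 * 6 = 18

18


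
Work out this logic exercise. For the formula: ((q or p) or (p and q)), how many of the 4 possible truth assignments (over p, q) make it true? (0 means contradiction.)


Check all 4 assignments:
p=0, q=0: 0
p=0, q=1: 1
p=1, q=0: 1
p=1, q=1: 1
Count of True = 3

3


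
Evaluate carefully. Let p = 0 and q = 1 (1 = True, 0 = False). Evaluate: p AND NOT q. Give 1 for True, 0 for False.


p = 0, q = 1
Operation: p AND NOT q
Evaluate: 0 AND NOT 1 = 0

0


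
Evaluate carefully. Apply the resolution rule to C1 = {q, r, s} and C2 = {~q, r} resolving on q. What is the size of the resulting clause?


Remove q from C1 and ~q from C2.
C1 remainder: {r, s}
C2 remainder: {r}
Union (resolvent): {r, s}
Resolvent has 2 literal(s).

2


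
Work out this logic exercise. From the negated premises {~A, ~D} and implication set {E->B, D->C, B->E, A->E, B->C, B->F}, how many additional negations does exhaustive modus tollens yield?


Initial negated facts: {~A, ~D}
Apply modus tollens to closure:
  (no implication fires)
Final negated: {~A, ~D}
New negations: {(none)}
Count = 0

0


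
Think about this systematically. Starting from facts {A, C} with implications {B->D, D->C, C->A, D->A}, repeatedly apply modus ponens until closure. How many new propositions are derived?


Initial facts: {A, C}
Apply modus ponens to closure:
  (no implication fires)
Final known: {A, C}
New propositions: {(none)}
Count = 0

0


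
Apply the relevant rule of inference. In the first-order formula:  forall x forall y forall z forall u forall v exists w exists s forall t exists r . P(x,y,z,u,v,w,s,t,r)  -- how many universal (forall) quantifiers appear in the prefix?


Quantifier prefix: forall x forall y forall z forall u forall v exists w exists s forall t exists r
Mark each quantifier type:
  U U U U U E E U E
Universal count = 6, Existential count = 3
Asked for universal (forall) quantifiers: 6

6


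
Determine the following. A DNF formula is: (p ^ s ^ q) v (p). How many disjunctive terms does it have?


A DNF formula is a disjunction of terms (conjunctions).
Terms are separated by v.
Counting the disjuncts: 2 terms.

2


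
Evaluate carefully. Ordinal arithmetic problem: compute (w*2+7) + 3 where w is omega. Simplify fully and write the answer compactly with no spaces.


Compute (w*2+7) + 3.
Ordinal + is associative but NOT commutative; for finite n>0, n + w = w but w + n stays w+n.
By associativity: (w*2+7) + 3 = w*2 + (7+3) = w*2+10.
Result = w*2+10

w*2+10


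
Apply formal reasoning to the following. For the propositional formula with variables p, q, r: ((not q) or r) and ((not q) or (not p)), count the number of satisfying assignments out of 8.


Evaluate all 8 assignments for p, q, r:
p=0, q=0, r=0: 1
p=0, q=0, r=1: 1
p=0, q=1, r=0: 0
p=0, q=1, r=1: 1
p=1, q=0, r=0: 1
p=1, q=0, r=1: 1
p=1, q=1, r=0: 0
p=1, q=1, r=1: 0
Satisfying count = 5

5


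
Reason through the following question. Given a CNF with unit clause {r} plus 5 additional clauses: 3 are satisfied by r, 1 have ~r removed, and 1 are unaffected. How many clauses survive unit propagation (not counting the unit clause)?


Satisfied (removed): 3
Shortened (remain): 1
Unchanged (remain): 1
Remaining = 1 + 1 = 2

2


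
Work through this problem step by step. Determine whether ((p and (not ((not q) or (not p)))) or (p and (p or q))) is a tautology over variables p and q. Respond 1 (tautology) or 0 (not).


Check all 4 assignments:
p=0, q=0: 0
p=0, q=1: 0
p=1, q=0: 1
p=1, q=1: 1
Satisfying count = 2/4.
Tautology iff count = 4: no.

0


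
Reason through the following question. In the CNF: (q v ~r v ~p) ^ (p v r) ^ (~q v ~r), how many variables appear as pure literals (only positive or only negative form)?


Check each variable for pure literal status:
p: mixed (not pure)
q: mixed (not pure)
r: mixed (not pure)
Pure literal count = 0

0


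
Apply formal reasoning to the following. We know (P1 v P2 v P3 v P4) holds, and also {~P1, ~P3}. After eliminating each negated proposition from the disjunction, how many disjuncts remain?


Original disjuncts (4): P1, P2, P3, P4
Negated (eliminate): ~P1, ~P3
Remaining disjuncts: P2, P4
Count = 4 - 2 = 2

2


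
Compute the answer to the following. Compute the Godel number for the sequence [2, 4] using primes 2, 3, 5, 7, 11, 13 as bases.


Encode each element as an exponent of the corresponding prime:
  2^2 = 4
  3^4 = 81
Product = 4 * 81 = 324

324


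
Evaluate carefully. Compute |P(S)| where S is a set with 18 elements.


The power set of a set with n elements has 2^n elements.
|P(S)| = 2^18 = 262144

262144


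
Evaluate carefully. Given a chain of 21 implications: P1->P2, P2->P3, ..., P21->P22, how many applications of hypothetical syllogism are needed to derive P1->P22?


With 21 implications in a chain connecting 22 propositions:
P1->P2, P2->P3, ..., P21->P22
Steps needed = (number of implications) - 1 = 21 - 1 = 20

20


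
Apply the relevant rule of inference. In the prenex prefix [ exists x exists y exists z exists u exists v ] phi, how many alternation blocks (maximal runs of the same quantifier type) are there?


Quantifier-type sequence: E E E E E  (A=forall, E=exists)
Group into maximal same-type runs:
  Ex5
Number of blocks = 1

1


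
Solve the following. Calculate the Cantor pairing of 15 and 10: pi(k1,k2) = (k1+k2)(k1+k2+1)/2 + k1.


k1 + k2 = 25
(k1+k2)(k1+k2+1)/2 = 25 * 26 / 2 = 325
pi = 325 + 15 = 340

340


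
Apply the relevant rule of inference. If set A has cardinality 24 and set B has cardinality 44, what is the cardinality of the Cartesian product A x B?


The Cartesian product A x B contains all ordered pairs (a, b).
|A x B| = |A| * |B| = 24 * 44 = 1056

1056


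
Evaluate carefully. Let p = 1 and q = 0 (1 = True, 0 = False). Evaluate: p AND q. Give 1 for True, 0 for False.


p = 1, q = 0
Operation: p AND q
Evaluate: 1 AND 0 = 0

0


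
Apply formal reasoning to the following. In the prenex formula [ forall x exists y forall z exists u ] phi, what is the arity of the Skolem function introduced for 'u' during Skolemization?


Quantifier prefix: forall x exists y forall z exists u
'u' is existentially quantified at position 4.
Universal variables preceding it: x, z
Skolem function arity = 2

2


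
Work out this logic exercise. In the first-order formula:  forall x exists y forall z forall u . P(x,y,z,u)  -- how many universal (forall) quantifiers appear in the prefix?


Quantifier prefix: forall x exists y forall z forall u
Mark each quantifier type:
  U E U U
Universal count = 3, Existential count = 1
Asked for universal (forall) quantifiers: 3

3


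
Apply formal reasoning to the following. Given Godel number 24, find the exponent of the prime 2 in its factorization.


Factorize 24 by dividing by 2 repeatedly.
Division steps: 2 divides 24 exactly 3 time(s).
Exponent of 2 = 3

3


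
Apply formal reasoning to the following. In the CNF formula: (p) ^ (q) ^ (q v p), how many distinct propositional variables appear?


Identify each variable that appears in the formula.
Variables found: p, q
Count = 2

2


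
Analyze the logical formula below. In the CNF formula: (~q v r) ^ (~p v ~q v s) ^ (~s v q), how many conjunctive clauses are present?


A CNF formula is a conjunction of clauses.
Clauses are separated by ^.
Counting the conjuncts: 3 clauses.

3


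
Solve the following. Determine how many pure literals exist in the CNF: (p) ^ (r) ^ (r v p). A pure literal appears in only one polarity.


Check each variable for pure literal status:
p: pure positive
q: absent (not pure)
r: pure positive
Pure literal count = 2

2


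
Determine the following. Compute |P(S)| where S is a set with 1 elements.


The power set of a set with n elements has 2^n elements.
|P(S)| = 2^1 = 2

2


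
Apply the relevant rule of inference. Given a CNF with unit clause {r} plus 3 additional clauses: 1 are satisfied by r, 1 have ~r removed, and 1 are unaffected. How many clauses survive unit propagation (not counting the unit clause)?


Satisfied (removed): 1
Shortened (remain): 1
Unchanged (remain): 1
Remaining = 1 + 1 = 2

2


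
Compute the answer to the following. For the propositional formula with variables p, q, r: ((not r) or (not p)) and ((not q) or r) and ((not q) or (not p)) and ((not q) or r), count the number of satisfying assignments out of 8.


Evaluate all 8 assignments for p, q, r:
p=0, q=0, r=0: 1
p=0, q=0, r=1: 1
p=0, q=1, r=0: 0
p=0, q=1, r=1: 1
p=1, q=0, r=0: 1
p=1, q=0, r=1: 0
p=1, q=1, r=0: 0
p=1, q=1, r=1: 0
Satisfying count = 4

4


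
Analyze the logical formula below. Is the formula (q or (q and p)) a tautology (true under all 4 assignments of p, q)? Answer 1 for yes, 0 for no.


Check all 4 assignments:
p=0, q=0: 0
p=0, q=1: 1
p=1, q=0: 0
p=1, q=1: 1
Satisfying count = 2/4.
Tautology iff count = 4: no.

0


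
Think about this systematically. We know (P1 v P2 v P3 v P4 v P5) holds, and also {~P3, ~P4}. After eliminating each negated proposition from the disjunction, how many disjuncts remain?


Original disjuncts (5): P1, P2, P3, P4, P5
Negated (eliminate): ~P3, ~P4
Remaining disjuncts: P1, P2, P5
Count = 5 - 2 = 3

3


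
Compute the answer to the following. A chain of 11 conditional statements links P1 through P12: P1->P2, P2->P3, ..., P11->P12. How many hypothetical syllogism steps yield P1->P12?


With 11 implications in a chain connecting 12 propositions:
P1->P2, P2->P3, ..., P11->P12
Steps needed = (number of implications) - 1 = 11 - 1 = 10

10


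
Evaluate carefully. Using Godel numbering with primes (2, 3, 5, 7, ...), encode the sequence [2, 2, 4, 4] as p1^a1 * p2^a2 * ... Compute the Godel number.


Encode each element as an exponent of the corresponding prime:
  2^2 = 4
  3^2 = 9
  5^4 = 625
  7^4 = 2401
Product = 4 * 9 * 625 * 2401 = 54022500

54022500


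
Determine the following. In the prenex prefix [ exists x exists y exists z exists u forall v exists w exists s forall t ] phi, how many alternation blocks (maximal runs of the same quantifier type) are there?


Quantifier-type sequence: E E E E A E E A  (A=forall, E=exists)
Group into maximal same-type runs:
  Ex4 | Ax1 | Ex2 | Ax1
Number of blocks = 4

4


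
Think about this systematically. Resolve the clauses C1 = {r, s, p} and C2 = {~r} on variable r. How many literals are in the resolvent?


Remove r from C1 and ~r from C2.
C1 remainder: {s, p}
C2 remainder: {}
Union (resolvent): {p, s}
Resolvent has 2 literal(s).

2


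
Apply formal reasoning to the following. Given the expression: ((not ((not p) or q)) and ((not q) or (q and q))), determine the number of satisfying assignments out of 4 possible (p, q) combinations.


Check all 4 assignments:
p=0, q=0: 0
p=0, q=1: 0
p=1, q=0: 1
p=1, q=1: 0
Count of True = 1

1


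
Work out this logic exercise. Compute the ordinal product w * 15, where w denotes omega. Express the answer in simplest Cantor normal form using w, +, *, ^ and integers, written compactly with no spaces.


Compute w * 15.
Ordinal * is associative and left-distributive over +, but NOT commutative; for finite n>1, n*w = w but w*n stays w*n.
w * 15 means 15 copies of w concatenated: w*15.
Result = w*15

w*15


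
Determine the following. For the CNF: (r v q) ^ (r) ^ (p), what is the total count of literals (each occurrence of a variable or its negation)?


Counting literals in each clause:
Clause 1: 2 literal(s)
Clause 2: 1 literal(s)
Clause 3: 1 literal(s)
Total = 4

4


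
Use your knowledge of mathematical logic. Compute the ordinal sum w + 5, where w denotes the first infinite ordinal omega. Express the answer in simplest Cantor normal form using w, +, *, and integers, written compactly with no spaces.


Compute w + 5.
Ordinal + is associative but NOT commutative; for finite n>0, n + w = w but w + n stays w+n.
w + 5 is already in normal form (a successor ordinal beyond w).
Result = w+5

w+5


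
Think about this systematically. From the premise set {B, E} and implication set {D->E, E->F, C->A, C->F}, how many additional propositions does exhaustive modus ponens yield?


Initial facts: {B, E}
Apply modus ponens to closure:
  E and E->F  =>  F
Final known: {B, E, F}
New propositions: {F}
Count = 1

1


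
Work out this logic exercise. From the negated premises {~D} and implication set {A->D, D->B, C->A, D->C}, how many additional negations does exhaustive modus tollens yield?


Initial negated facts: {~D}
Apply modus tollens to closure:
  ~D and A->D  =>  ~A
  ~A and C->A  =>  ~C
Final negated: {~A, ~C, ~D}
New negations: {~A, ~C}
Count = 2

2


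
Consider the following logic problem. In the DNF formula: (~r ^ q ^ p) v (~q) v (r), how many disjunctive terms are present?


A DNF formula is a disjunction of terms (conjunctions).
Terms are separated by v.
Counting the disjuncts: 3 terms.

3


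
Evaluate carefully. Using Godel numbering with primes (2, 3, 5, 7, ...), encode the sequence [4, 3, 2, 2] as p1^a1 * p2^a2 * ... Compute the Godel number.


Encode each element as an exponent of the corresponding prime:
  2^4 = 16
  3^3 = 27
  5^2 = 25
  7^2 = 49
Product = 16 * 27 * 25 * 49 = 529200

529200


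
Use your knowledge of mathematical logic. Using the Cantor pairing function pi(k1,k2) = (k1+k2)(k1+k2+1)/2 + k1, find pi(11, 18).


k1 + k2 = 29
(k1+k2)(k1+k2+1)/2 = 29 * 30 / 2 = 435
pi = 435 + 11 = 446

446


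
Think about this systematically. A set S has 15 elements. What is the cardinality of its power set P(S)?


The power set of a set with n elements has 2^n elements.
|P(S)| = 2^15 = 32768

32768


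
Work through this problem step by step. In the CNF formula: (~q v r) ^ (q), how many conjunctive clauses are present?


A CNF formula is a conjunction of clauses.
Clauses are separated by ^.
Counting the conjuncts: 2 clauses.

2


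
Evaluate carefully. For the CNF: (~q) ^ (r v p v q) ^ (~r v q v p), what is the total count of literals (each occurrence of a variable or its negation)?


Counting literals in each clause:
Clause 1: 1 literal(s)
Clause 2: 3 literal(s)
Clause 3: 3 literal(s)
Total = 7

7


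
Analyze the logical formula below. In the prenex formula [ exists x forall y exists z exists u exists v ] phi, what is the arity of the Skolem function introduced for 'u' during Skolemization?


Quantifier prefix: exists x forall y exists z exists u exists v
'u' is existentially quantified at position 4.
Universal variables preceding it: y
Skolem function arity = 1

1


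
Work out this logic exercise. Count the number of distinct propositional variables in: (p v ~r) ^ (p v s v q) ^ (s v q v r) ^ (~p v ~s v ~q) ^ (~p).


Identify each variable that appears in the formula.
Variables found: p, q, r, s
Count = 4

4


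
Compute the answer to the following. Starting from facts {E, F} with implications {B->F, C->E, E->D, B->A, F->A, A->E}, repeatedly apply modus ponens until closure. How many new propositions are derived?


Initial facts: {E, F}
Apply modus ponens to closure:
  E and E->D  =>  D
  F and F->A  =>  A
Final known: {A, D, E, F}
New propositions: {A, D}
Count = 2

2


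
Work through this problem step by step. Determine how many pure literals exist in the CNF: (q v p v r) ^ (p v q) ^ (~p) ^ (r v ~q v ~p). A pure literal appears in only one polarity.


Check each variable for pure literal status:
p: mixed (not pure)
q: mixed (not pure)
r: pure positive
Pure literal count = 1

1


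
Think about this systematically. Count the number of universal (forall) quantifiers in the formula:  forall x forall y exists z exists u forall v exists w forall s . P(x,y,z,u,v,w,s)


Quantifier prefix: forall x forall y exists z exists u forall v exists w forall s
Mark each quantifier type:
  U U E E U E U
Universal count = 4, Existential count = 3
Asked for universal (forall) quantifiers: 4

4


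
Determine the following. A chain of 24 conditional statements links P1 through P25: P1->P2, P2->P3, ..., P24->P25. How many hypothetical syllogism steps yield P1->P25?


With 24 implications in a chain connecting 25 propositions:
P1->P2, P2->P3, ..., P24->P25
Steps needed = (number of implications) - 1 = 24 - 1 = 23

23


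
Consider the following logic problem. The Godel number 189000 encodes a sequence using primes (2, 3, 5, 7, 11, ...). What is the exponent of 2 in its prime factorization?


Factorize 189000 by dividing by 2 repeatedly.
Division steps: 2 divides 189000 exactly 3 time(s).
Exponent of 2 = 3

3


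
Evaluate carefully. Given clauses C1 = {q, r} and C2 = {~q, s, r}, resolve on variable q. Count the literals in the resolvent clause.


Remove q from C1 and ~q from C2.
C1 remainder: {r}
C2 remainder: {s, r}
Union (resolvent): {r, s}
Resolvent has 2 literal(s).

2


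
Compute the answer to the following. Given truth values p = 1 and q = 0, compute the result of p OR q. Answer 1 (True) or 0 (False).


p = 1, q = 0
Operation: p OR q
Evaluate: 1 OR 0 = 1

1


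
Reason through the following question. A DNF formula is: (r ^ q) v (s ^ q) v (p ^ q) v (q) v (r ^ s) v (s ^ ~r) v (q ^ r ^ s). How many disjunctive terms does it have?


A DNF formula is a disjunction of terms (conjunctions).
Terms are separated by v.
Counting the disjuncts: 7 terms.

7


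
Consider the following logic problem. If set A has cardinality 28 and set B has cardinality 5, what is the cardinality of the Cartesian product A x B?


The Cartesian product A x B contains all ordered pairs (a, b).
|A x B| = |A| * |B| = 28 * 5 = 140

140


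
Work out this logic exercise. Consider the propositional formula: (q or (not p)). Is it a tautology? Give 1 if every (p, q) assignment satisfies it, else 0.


Check all 4 assignments:
p=0, q=0: 1
p=0, q=1: 1
p=1, q=0: 0
p=1, q=1: 1
Satisfying count = 3/4.
Tautology iff count = 4: no.

0


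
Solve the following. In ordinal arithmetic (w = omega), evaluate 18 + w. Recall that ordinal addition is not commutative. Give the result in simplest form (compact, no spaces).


Compute 18 + w.
Ordinal + is associative but NOT commutative; for finite n>0, n + w = w but w + n stays w+n.
Any finite left addend is absorbed by w on the right: 18 + w = w.
Result = w

w


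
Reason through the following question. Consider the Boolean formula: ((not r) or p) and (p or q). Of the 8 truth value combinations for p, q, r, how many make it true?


Evaluate all 8 assignments for p, q, r:
p=0, q=0, r=0: 0
p=0, q=0, r=1: 0
p=0, q=1, r=0: 1
p=0, q=1, r=1: 0
p=1, q=0, r=0: 1
p=1, q=0, r=1: 1
p=1, q=1, r=0: 1
p=1, q=1, r=1: 1
Satisfying count = 5

5


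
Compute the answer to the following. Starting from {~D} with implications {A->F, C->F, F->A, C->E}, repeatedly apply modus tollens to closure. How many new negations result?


Initial negated facts: {~D}
Apply modus tollens to closure:
  (no implication fires)
Final negated: {~D}
New negations: {(none)}
Count = 0

0


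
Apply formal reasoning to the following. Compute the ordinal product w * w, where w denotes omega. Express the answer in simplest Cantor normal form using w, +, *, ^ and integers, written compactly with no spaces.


Compute w * w.
Ordinal * is associative and left-distributive over +, but NOT commutative; for finite n>1, n*w = w but w*n stays w*n.
w * w = w^2 by definition.
Result = w^2

w^2


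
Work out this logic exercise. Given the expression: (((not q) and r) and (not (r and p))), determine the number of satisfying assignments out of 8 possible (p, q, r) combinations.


Check all 8 assignments:
p=0, q=0, r=0: 0
p=0, q=0, r=1: 1
p=0, q=1, r=0: 0
p=0, q=1, r=1: 0
p=1, q=0, r=0: 0
p=1, q=0, r=1: 0
p=1, q=1, r=0: 0
p=1, q=1, r=1: 0
Count of True = 1

1


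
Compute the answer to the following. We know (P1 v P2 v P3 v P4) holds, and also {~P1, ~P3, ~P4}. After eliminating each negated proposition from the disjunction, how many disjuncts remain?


Original disjuncts (4): P1, P2, P3, P4
Negated (eliminate): ~P1, ~P3, ~P4
Remaining disjuncts: P2
Count = 4 - 3 = 1

1
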